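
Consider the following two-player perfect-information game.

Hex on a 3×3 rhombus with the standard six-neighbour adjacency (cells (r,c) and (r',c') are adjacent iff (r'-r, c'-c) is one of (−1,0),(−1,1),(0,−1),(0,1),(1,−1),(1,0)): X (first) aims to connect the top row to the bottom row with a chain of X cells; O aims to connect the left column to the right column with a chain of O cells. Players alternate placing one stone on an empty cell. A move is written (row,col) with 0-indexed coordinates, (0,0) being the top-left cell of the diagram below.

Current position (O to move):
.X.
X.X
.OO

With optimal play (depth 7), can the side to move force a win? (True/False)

O winning at [.X./X.X/.OO]: True

ply 1, O at .X./X.X/.OO | (0,0)=-1→OX./X.X/.OO; (0,2)=-1→.XO/X.X/.OO; (1,1)=-1→.X./XOX/.OO; (2,0)=+1→.X./X.X/OOO*
ply 2: .X./X.X/OOO is terminal -1 (X); from .X./X.X/.OO depth 7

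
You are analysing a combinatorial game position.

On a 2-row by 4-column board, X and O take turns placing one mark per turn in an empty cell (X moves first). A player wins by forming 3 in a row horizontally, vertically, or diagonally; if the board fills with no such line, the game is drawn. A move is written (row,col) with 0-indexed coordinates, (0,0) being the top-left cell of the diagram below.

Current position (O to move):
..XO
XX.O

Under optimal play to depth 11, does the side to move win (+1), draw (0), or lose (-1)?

[..XO/XX.O] O move#1: (0,0):-1/O.XO/XX.O, (0,1):-1/.OXO/XX.O, (1,2):+0/..XO/XXOO*
[..XO/XXOO] X move#2: (0,0):+0/X.XO/XXOO*, (0,1):+0/.XXO/XXOO
[X.XO/XXOO] O move#3: (0,1):+0/XOXO/XXOO*
[XOXO/XXOO] end (terminal +0, X#4); searched ..XO/XX.O to 11

value(..XO/XX.O, O) = 0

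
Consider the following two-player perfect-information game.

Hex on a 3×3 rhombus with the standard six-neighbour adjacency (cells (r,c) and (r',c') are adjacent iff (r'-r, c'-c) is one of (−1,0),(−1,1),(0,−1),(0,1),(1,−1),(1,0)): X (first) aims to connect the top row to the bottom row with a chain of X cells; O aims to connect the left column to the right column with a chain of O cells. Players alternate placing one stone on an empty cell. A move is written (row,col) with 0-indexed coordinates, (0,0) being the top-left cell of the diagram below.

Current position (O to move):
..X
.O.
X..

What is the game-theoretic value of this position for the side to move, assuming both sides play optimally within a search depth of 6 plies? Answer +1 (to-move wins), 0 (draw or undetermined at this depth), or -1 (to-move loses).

value(..X/.O./X.., O) = -1

[..X/.O./X..] O move#1: (0,0):-1/O.X/.O./X..*, (0,1):-1/.OX/.O./X.., (1,0):-1/..X/OO./X.., (1,2):-1/..X/.OO/X.., (2,1):-1/..X/.O./XO., (2,2):-1/..X/.O./X.O
[O.X/.O./X..] X move#2: (0,1):+1/OXX/.O./X..*, (1,0):+1/O.X/XO./X.., (1,2):+1/O.X/.OX/X.., (2,1):-1/O.X/.O./XX., (2,2):-1/O.X/.O./X.X
[OXX/.O./X..] O move#3: (1,0):-1/OXX/OO./X..*, (1,2):-1/OXX/.OO/X.., (2,1):-1/OXX/.O./XO., (2,2):-1/OXX/.O./X.O
[OXX/OO./X..] X move#4: (1,2):+1/OXX/OOX/X..*, (2,1):-1/OXX/OO./XX., (2,2):-1/OXX/OO./X.X
[OXX/OOX/X..] O move#5: (2,1):-1/OXX/OOX/XO.*, (2,2):-1/OXX/OOX/X.O
[OXX/OOX/XO.] X move#6: (2,2):+1/OXX/OOX/XOX*
[OXX/OOX/XOX] end (terminal -1, O#7); searched ..X/.O./X.. to 6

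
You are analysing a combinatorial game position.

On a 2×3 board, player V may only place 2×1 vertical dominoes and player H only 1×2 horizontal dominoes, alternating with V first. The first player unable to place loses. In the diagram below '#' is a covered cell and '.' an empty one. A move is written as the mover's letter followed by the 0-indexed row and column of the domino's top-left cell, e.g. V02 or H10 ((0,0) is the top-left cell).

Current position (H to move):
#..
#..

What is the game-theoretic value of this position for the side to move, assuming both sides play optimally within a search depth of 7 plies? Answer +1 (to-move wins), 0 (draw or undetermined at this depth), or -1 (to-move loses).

value(#../#.., H) = +1

p1 H@[#../#..]: H01[###/#..]+1* H11[#../###]+1
p2 V@[###/#..] terminal -1; root [#../#..] d7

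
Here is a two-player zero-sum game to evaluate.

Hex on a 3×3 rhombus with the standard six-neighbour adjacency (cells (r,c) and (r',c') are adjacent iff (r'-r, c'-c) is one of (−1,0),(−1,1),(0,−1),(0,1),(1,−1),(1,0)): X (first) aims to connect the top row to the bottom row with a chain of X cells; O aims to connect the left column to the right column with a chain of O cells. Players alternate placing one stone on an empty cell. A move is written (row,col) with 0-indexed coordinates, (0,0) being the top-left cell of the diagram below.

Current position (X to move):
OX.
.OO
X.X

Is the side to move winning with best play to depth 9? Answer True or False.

X winning at [OX./.OO/X.X]: True

[OX./.OO/X.X] X move#1: (0,2):-1/OXX/.OO/X.X, (1,0):+1/OX./XOO/X.X*, (2,1):-1/OX./.OO/XXX
[OX./XOO/X.X] end (terminal -1, O#2); searched OX./.OO/X.X to 9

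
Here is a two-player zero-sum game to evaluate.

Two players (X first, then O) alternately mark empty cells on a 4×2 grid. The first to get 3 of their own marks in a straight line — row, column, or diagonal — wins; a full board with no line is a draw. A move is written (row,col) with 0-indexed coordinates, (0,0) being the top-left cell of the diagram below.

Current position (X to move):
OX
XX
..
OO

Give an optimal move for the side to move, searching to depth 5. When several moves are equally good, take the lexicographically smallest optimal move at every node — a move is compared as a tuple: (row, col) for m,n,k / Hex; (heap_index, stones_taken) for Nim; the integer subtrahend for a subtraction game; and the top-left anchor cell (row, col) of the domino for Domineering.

X's best at [OX/XX/../OO]: (2,1)

[OX/XX/../OO] X move#1: (2,0):+0/OX/XX/X./OO, (2,1):+1/OX/XX/.X/OO*
[OX/XX/.X/OO] end (terminal -1, O#2); searched OX/XX/../OO to 5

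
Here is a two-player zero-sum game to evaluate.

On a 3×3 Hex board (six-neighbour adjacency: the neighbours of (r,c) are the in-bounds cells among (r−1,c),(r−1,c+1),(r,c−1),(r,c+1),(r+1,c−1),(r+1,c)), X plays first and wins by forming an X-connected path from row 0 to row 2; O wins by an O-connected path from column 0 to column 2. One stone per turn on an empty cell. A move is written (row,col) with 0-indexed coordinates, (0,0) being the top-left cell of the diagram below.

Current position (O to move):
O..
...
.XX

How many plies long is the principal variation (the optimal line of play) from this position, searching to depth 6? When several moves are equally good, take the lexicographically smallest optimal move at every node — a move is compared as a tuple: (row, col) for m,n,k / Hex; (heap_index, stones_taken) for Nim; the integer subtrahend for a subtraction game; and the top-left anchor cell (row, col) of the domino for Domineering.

[O../.../.XX] O move#1: (0,1):-1/OO./.../.XX, (0,2):+1/O.O/.../.XX*, (1,0):-1/O../O../.XX, (1,1):+1/O../.O./.XX, (1,2):-1/O../..O/.XX, (2,0):-1/O../.../OXX
[O.O/.../.XX] X move#2: (0,1):-1/OXO/.../.XX*, (1,0):-1/O.O/X../.XX, (1,1):-1/O.O/.X./.XX, (1,2):-1/O.O/..X/.XX, (2,0):-1/O.O/.../XXX
[OXO/.../.XX] O move#3: (1,0):-1/OXO/O../.XX, (1,1):+1/OXO/.O./.XX*, (1,2):-1/OXO/..O/.XX, (2,0):-1/OXO/.../OXX
[OXO/.O./.XX] X move#4: (1,0):-1/OXO/XO./.XX*, (1,2):-1/OXO/.OX/.XX, (2,0):-1/OXO/.O./XXX
[OXO/XO./.XX] O move#5: (1,2):-1/OXO/XOO/.XX, (2,0):+1/OXO/XO./OXX*
[OXO/XO./OXX] end (terminal -1, X#6); searched O../.../.XX to 6

PV length from [O../.../.XX]: 5 plies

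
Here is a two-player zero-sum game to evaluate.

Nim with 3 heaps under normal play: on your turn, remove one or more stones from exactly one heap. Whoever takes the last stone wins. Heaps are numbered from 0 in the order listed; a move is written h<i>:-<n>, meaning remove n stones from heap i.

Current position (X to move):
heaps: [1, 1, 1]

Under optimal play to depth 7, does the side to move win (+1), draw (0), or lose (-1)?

value((1,1,1), X) = +1

[(1,1,1)] X move#1: h0:-1:+1/(0,1,1)*, h1:-1:+1/(1,0,1), h2:-1:+1/(1,1,0)
[(0,1,1)] O move#2: h1:-1:-1/(0,0,1)*, h2:-1:-1/(0,1,0)
[(0,0,1)] X move#3: h2:-1:+1/(0,0,0)*
[(0,0,0)] end (terminal -1, O#4); searched (1,1,1) to 7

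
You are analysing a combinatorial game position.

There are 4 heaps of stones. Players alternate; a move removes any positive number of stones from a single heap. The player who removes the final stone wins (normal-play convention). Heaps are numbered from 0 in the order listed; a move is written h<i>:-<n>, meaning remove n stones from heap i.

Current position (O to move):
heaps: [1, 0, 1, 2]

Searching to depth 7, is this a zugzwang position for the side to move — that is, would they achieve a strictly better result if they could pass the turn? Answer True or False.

p1 O@[(1,0,1,2)]: h0:-1[(0,0,1,2)]-1 h2:-1[(1,0,0,2)]-1 h3:-1[(1,0,1,1)]-1 h3:-2[(1,0,1,0)]+1*
p2 X@[(1,0,1,0)]: h0:-1[(0,0,1,0)]-1* h2:-1[(1,0,0,0)]-1
p3 O@[(0,0,1,0)]: h2:-1[(0,0,0,0)]+1*
p4 X@[(0,0,0,0)] terminal -1; root [(1,0,1,2)] d7
if O skipped the turn, X would face:
~ p1 X@[(1,0,1,2)]: h0:-1[(0,0,1,2)]-1 h2:-1[(1,0,0,2)]-1 h3:-1[(1,0,1,1)]-1 h3:-2[(1,0,1,0)]+1*
~ p2 O@[(1,0,1,0)]: h0:-1[(0,0,1,0)]-1* h2:-1[(1,0,0,0)]-1
~ p3 X@[(0,0,1,0)]: h2:-1[(0,0,0,0)]+1*
~ p4 O@[(0,0,0,0)] terminal -1; root [(1,0,1,2)] d7
compare (O): move=+1 vs pass=-1

zugzwang((1,0,1,2), O) = False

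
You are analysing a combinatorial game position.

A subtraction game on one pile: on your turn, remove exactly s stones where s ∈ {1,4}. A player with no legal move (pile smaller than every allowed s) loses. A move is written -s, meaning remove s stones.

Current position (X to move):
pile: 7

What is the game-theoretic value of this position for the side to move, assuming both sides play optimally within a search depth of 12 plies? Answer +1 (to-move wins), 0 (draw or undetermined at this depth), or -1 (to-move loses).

value(7, X) = -1

ply 1, X at 7 | -1=-1→6*; -4=-1→3
ply 2, O at 6 | -1=+1→5*; -4=+1→2
ply 3, X at 5 | -1=-1→4*; -4=-1→1
ply 4, O at 4 | -1=-1→3; -4=+1→0*
ply 5: 0 is terminal -1 (X); from 7 depth 12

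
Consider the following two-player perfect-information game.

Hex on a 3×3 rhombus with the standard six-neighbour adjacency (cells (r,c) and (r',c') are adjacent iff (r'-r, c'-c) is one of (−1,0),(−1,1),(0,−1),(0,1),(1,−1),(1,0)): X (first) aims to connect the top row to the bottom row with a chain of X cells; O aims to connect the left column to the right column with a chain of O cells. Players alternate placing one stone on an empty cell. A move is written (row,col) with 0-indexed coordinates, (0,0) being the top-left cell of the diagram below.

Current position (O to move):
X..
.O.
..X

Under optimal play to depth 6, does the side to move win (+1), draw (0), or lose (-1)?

value(X../.O./..X, O) = +1

p1 O@[X../.O./..X]: (0,1)[XO./.O./..X]+1* (0,2)[X.O/.O./..X]+1 (1,0)[X../OO./..X]+1 (1,2)[X../.OO/..X]+1 (2,0)[X../.O./O.X]+1 (2,1)[X../.O./.OX]+1
p2 X@[XO./.O./..X]: (0,2)[XOX/.O./..X]-1* (1,0)[XO./XO./..X]-1 (1,2)[XO./.OX/..X]-1 (2,0)[XO./.O./X.X]-1 (2,1)[XO./.O./.XX]-1
p3 O@[XOX/.O./..X]: (1,0)[XOX/OO./..X]-1 (1,2)[XOX/.OO/..X]+1* (2,0)[XOX/.O./O.X]-1 (2,1)[XOX/.O./.OX]-1
p4 X@[XOX/.OO/..X]: (1,0)[XOX/XOO/..X]-1* (2,0)[XOX/.OO/X.X]-1 (2,1)[XOX/.OO/.XX]-1
p5 O@[XOX/XOO/..X]: (2,0)[XOX/XOO/O.X]+1* (2,1)[XOX/XOO/.OX]-1
p6 X@[XOX/XOO/O.X] terminal -1; root [X../.O./..X] d6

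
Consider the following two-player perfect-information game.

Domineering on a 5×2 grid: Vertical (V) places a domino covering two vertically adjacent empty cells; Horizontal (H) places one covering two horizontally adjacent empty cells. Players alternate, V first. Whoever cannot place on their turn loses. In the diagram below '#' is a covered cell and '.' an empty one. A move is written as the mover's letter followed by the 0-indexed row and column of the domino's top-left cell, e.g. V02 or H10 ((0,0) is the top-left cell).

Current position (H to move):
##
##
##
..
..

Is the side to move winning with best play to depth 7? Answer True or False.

ply 1, H at ##/##/##/../.. | H30=+1→##/##/##/##/..*; H40=+1→##/##/##/../##
ply 2: ##/##/##/##/.. is terminal -1 (V); from ##/##/##/../.. depth 7

H winning at [##/##/##/../..]: True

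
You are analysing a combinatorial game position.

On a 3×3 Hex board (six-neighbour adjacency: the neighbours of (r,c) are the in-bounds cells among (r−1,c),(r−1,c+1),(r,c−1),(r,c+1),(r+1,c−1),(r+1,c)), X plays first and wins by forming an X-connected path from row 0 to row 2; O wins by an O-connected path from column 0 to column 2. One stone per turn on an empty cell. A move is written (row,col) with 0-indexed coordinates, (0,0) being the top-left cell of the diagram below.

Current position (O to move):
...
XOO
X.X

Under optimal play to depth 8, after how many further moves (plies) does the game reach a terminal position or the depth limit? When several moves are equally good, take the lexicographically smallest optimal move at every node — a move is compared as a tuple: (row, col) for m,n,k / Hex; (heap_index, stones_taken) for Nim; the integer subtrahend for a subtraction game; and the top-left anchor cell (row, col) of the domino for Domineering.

ply 1, O at .../XOO/X.X | (0,0)=-1→O../XOO/X.X*; (0,1)=-1→.O./XOO/X.X; (0,2)=-1→..O/XOO/X.X; (2,1)=-1→.../XOO/XOX
ply 2, X at O../XOO/X.X | (0,1)=+1→OX./XOO/X.X*; (0,2)=-1→O.X/XOO/X.X; (2,1)=-1→O../XOO/XXX
ply 3: OX./XOO/X.X is terminal -1 (O); from .../XOO/X.X depth 8

PV length from [.../XOO/X.X]: 2 plies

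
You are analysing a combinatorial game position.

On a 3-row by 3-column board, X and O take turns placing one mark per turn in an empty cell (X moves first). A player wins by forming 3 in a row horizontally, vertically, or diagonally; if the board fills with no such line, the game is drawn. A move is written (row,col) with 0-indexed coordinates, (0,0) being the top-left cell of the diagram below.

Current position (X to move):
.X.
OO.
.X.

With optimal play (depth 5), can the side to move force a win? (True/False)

p1 X@[.X./OO./.X.]: (0,0)[XX./OO./.X.]-1* (0,2)[.XX/OO./.X.]-1 (1,2)[.X./OOX/.X.]-1 (2,0)[.X./OO./XX.]-1 (2,2)[.X./OO./.XX]-1
p2 O@[XX./OO./.X.]: (0,2)[XXO/OO./.X.]+1* (1,2)[XX./OOO/.X.]+1 (2,0)[XX./OO./OX.]-1 (2,2)[XX./OO./.XO]-1
p3 X@[XXO/OO./.X.]: (1,2)[XXO/OOX/.X.]-1* (2,0)[XXO/OO./XX.]-1 (2,2)[XXO/OO./.XX]-1
p4 O@[XXO/OOX/.X.]: (2,0)[XXO/OOX/OX.]+1* (2,2)[XXO/OOX/.XO]+0
p5 X@[XXO/OOX/OX.] terminal -1; root [.X./OO./.X.] d5

X winning at [.X./OO./.X.]: False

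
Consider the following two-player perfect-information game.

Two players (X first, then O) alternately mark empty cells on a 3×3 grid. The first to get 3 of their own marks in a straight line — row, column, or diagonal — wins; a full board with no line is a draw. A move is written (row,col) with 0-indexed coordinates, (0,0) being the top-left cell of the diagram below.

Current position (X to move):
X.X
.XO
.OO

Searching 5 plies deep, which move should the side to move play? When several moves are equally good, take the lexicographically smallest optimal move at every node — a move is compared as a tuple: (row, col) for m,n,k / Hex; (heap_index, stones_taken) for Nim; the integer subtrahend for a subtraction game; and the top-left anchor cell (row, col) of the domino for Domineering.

[X.X/.XO/.OO] X move#1: (0,1):+1/XXX/.XO/.OO*, (1,0):-1/X.X/XXO/.OO, (2,0):+1/X.X/.XO/XOO
[XXX/.XO/.OO] end (terminal -1, O#2); searched X.X/.XO/.OO to 5

X's best at [X.X/.XO/.OO]: (0,1)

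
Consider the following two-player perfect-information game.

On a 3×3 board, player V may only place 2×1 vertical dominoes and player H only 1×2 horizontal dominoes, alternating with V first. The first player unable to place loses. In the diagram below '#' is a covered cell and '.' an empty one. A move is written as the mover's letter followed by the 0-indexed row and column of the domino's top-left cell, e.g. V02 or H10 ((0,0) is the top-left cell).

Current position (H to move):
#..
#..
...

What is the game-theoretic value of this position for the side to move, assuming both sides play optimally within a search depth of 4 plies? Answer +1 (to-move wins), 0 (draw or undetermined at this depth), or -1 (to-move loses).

value(#../#../..., H) = +1

ply 1, H at #../#../... | H01=-1→###/#../...; H11=+1→#../###/...*; H20=-1→#../#../##.; H21=-1→#../#../.##
ply 2: #../###/... is terminal -1 (V); from #../#../... depth 4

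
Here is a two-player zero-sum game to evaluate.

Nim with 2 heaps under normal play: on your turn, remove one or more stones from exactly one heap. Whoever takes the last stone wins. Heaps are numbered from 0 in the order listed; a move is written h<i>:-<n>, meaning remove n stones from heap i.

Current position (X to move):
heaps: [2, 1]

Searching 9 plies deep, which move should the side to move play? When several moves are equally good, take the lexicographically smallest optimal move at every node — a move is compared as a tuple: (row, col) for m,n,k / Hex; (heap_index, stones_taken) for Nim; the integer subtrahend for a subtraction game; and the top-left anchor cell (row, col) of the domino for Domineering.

X's best at [(2,1)]: h0:-1

p1 X@[(2,1)]: h0:-1[(1,1)]+1* h0:-2[(0,1)]-1 h1:-1[(2,0)]-1
p2 O@[(1,1)]: h0:-1[(0,1)]-1* h1:-1[(1,0)]-1
p3 X@[(0,1)]: h1:-1[(0,0)]+1*
p4 O@[(0,0)] terminal -1; root [(2,1)] d9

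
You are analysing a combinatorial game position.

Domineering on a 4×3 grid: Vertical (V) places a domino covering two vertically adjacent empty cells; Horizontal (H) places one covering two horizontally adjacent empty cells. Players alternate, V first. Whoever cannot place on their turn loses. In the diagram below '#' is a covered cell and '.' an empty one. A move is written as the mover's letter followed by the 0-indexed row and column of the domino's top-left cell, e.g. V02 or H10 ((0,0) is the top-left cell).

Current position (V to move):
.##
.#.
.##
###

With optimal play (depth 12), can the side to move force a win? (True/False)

ply 1, V at .##/.#./.##/### | V00=+1→###/##./.##/###*; V10=+1→.##/##./###/###
ply 2: ###/##./.##/### is terminal -1 (H); from .##/.#./.##/### depth 12

V winning at [.##/.#./.##/###]: True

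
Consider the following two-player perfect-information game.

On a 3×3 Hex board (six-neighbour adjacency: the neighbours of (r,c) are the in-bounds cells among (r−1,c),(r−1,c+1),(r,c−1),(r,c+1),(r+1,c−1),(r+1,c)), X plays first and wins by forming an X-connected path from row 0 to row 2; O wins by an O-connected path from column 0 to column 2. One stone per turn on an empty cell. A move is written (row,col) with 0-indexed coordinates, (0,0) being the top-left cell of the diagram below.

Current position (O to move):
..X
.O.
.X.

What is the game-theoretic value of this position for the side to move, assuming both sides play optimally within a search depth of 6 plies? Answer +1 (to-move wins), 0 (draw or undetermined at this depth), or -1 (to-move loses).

p1 O@[..X/.O./.X.]: (0,0)[O.X/.O./.X.]-1 (0,1)[.OX/.O./.X.]-1 (1,0)[..X/OO./.X.]-1 (1,2)[..X/.OO/.X.]+1* (2,0)[..X/.O./OX.]-1 (2,2)[..X/.O./.XO]-1
p2 X@[..X/.OO/.X.]: (0,0)[X.X/.OO/.X.]-1* (0,1)[.XX/.OO/.X.]-1 (1,0)[..X/XOO/.X.]-1 (2,0)[..X/.OO/XX.]-1 (2,2)[..X/.OO/.XX]-1
p3 O@[X.X/.OO/.X.]: (0,1)[XOX/.OO/.X.]+1* (1,0)[X.X/OOO/.X.]+1 (2,0)[X.X/.OO/OX.]+1 (2,2)[X.X/.OO/.XO]+1
p4 X@[XOX/.OO/.X.]: (1,0)[XOX/XOO/.X.]-1* (2,0)[XOX/.OO/XX.]-1 (2,2)[XOX/.OO/.XX]-1
p5 O@[XOX/XOO/.X.]: (2,0)[XOX/XOO/OX.]+1* (2,2)[XOX/XOO/.XO]-1
p6 X@[XOX/XOO/OX.] terminal -1; root [..X/.O./.X.] d6

value(..X/.O./.X., O) = +1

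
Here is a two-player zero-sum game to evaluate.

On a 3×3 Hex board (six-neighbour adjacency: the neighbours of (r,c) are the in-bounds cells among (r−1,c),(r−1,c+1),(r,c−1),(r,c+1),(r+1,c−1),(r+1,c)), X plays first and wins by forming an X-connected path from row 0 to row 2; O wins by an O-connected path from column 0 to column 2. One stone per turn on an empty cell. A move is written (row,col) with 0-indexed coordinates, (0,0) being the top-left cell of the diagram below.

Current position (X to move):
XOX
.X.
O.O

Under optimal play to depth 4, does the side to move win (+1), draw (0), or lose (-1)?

value(XOX/.X./O.O, X) = +1

ply 1, X at XOX/.X./O.O | (1,0)=-1→XOX/XX./O.O; (1,2)=-1→XOX/.XX/O.O; (2,1)=+1→XOX/.X./OXO*
ply 2: XOX/.X./OXO is terminal -1 (O); from XOX/.X./O.O depth 4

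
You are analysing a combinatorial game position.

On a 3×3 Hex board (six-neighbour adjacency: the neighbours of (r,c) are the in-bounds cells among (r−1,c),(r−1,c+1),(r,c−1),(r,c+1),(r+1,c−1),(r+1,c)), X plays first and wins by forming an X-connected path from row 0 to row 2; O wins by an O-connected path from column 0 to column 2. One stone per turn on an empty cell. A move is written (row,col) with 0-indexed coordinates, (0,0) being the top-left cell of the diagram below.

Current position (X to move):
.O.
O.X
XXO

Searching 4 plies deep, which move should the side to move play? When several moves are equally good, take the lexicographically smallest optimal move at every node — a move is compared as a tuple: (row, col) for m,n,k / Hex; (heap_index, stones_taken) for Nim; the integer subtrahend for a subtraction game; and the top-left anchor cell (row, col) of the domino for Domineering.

p1 X@[.O./O.X/XXO]: (0,0)[XO./O.X/XXO]-1 (0,2)[.OX/O.X/XXO]+1* (1,1)[.O./OXX/XXO]-1
p2 O@[.OX/O.X/XXO] terminal -1; root [.O./O.X/XXO] d4

X's best at [.O./O.X/XXO]: (0,2)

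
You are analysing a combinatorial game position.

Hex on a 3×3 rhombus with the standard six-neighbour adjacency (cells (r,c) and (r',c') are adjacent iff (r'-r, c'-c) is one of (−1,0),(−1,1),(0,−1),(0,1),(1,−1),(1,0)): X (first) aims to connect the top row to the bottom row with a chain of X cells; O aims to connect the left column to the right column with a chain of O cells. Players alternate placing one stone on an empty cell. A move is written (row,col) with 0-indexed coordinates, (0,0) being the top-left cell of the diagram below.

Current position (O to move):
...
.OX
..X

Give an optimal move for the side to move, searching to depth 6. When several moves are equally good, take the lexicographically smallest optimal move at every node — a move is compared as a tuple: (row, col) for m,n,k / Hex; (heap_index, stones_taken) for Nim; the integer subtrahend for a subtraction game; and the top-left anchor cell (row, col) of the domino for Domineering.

[.../.OX/..X] O move#1: (0,0):-1/O../.OX/..X, (0,1):-1/.O./.OX/..X, (0,2):+1/..O/.OX/..X*, (1,0):-1/.../OOX/..X, (2,0):-1/.../.OX/O.X, (2,1):-1/.../.OX/.OX
[..O/.OX/..X] X move#2: (0,0):-1/X.O/.OX/..X*, (0,1):-1/.XO/.OX/..X, (1,0):-1/..O/XOX/..X, (2,0):-1/..O/.OX/X.X, (2,1):-1/..O/.OX/.XX
[X.O/.OX/..X] O move#3: (0,1):+1/XOO/.OX/..X*, (1,0):+1/X.O/OOX/..X, (2,0):+1/X.O/.OX/O.X, (2,1):+1/X.O/.OX/.OX
[XOO/.OX/..X] X move#4: (1,0):-1/XOO/XOX/..X*, (2,0):-1/XOO/.OX/X.X, (2,1):-1/XOO/.OX/.XX
[XOO/XOX/..X] O move#5: (2,0):+1/XOO/XOX/O.X*, (2,1):-1/XOO/XOX/.OX
[XOO/XOX/O.X] end (terminal -1, X#6); searched .../.OX/..X to 6

O's best at [.../.OX/..X]: (0,2)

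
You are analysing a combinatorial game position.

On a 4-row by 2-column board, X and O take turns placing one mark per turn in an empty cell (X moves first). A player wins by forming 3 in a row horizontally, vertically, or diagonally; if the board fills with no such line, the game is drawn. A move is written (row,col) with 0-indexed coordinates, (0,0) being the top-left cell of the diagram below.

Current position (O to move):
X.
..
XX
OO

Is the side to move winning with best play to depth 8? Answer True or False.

O winning at [X./../XX/OO]: False

ply 1, O at X./../XX/OO | (0,1)=-1→XO/../XX/OO; (1,0)=+0→X./O./XX/OO*; (1,1)=-1→X./.O/XX/OO
ply 2, X at X./O./XX/OO | (0,1)=+0→XX/O./XX/OO*; (1,1)=+0→X./OX/XX/OO
ply 3, O at XX/O./XX/OO | (1,1)=+0→XX/OO/XX/OO*
ply 4: XX/OO/XX/OO is terminal +0 (X); from X./../XX/OO depth 8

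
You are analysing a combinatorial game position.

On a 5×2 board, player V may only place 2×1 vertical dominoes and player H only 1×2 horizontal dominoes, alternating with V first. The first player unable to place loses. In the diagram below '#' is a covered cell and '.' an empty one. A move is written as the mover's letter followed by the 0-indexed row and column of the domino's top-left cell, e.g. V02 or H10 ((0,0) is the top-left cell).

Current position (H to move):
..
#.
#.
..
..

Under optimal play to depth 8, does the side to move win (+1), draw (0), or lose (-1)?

value(../#./#./../.., H) = +1

ply 1, H at ../#./#./../.. | H00=-1→##/#./#./../..; H30=+1→../#./#./##/..*; H40=+1→../#./#./../##
ply 2, V at ../#./#./##/.. | V01=-1→.#/##/#./##/..*; V11=-1→../##/##/##/..
ply 3, H at .#/##/#./##/.. | H40=+1→.#/##/#./##/##*
ply 4: .#/##/#./##/## is terminal -1 (V); from ../#./#./../.. depth 8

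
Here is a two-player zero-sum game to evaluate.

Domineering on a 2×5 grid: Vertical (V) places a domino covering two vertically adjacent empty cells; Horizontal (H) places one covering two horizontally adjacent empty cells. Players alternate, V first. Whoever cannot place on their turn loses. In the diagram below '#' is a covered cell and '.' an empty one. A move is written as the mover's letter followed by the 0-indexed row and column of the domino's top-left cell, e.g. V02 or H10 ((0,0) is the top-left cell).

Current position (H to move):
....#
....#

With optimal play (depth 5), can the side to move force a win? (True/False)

H winning at [....#/....#]: True

[....#/....#] H move#1: H00:-1/##..#/....#, H01:+1/.##.#/....#*, H02:-1/..###/....#, H10:-1/....#/##..#, H11:+1/....#/.##.#, H12:-1/....#/..###
[.##.#/....#] V move#2: V00:-1/###.#/#...#*, V03:-1/.####/...##
[###.#/#...#] H move#3: H11:-1/###.#/###.#, H12:+1/###.#/#.###*
[###.#/#.###] end (terminal -1, V#4); searched ....#/....# to 5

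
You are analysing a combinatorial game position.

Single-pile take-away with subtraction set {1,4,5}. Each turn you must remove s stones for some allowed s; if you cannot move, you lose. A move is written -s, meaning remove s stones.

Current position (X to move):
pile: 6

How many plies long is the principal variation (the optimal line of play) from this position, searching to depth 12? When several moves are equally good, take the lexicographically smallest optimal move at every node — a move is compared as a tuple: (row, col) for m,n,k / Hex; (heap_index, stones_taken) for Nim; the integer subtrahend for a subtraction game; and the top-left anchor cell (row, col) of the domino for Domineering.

[6] X move#1: -1:-1/5, -4:+1/2*, -5:-1/1
[2] O move#2: -1:-1/1*
[1] X move#3: -1:+1/0*
[0] end (terminal -1, O#4); searched 6 to 12

PV length from [6]: 3 plies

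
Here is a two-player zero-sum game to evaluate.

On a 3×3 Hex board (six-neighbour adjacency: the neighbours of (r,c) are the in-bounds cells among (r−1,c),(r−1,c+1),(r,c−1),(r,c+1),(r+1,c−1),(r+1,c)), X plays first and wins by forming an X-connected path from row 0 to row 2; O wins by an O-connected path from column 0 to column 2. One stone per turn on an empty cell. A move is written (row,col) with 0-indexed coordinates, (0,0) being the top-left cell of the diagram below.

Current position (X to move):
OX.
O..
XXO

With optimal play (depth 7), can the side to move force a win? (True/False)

[OX./O../XXO] X move#1: (0,2):+1/OXX/O../XXO*, (1,1):+1/OX./OX./XXO, (1,2):+1/OX./O.X/XXO
[OXX/O../XXO] O move#2: (1,1):-1/OXX/OO./XXO*, (1,2):-1/OXX/O.O/XXO
[OXX/OO./XXO] X move#3: (1,2):+1/OXX/OOX/XXO*
[OXX/OOX/XXO] end (terminal -1, O#4); searched OX./O../XXO to 7

X winning at [OX./O../XXO]: True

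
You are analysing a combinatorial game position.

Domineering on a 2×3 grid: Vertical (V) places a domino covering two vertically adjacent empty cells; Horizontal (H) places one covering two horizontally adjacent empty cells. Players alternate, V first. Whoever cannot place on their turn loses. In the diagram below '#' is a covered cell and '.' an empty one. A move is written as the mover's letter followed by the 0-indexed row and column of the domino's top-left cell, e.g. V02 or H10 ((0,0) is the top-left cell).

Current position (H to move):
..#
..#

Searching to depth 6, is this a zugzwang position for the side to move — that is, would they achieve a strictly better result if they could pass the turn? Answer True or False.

[..#/..#] H move#1: H00:+1/###/..#*, H10:+1/..#/###
[###/..#] end (terminal -1, V#2); searched ..#/..# to 6
pass branch (V moves first from the same position):
  | [..#/..#] V move#1: V00:+1/#.#/#.#*, V01:+1/.##/.##
  | [#.#/#.#] end (terminal -1, H#2); searched ..#/..# to 6
H moving scores +1; H passing scores -1

zugzwang(..#/..#, H) = False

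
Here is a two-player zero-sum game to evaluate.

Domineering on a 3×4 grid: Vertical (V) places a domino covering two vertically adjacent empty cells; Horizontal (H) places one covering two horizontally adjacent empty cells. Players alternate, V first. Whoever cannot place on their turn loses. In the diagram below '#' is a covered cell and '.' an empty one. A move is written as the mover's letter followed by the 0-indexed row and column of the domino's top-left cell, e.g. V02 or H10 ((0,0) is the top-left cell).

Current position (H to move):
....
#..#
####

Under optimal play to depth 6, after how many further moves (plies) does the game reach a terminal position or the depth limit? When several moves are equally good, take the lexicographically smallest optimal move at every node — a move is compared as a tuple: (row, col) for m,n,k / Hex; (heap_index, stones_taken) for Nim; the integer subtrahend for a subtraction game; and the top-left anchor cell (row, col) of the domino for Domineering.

PV length from [..../#..#/####]: 1 ply

ply 1, H at ..../#..#/#### | H00=-1→##../#..#/####; H01=+1→.##./#..#/####*; H02=-1→..##/#..#/####; H11=+1→..../####/####
ply 2: .##./#..#/#### is terminal -1 (V); from ..../#..#/#### depth 6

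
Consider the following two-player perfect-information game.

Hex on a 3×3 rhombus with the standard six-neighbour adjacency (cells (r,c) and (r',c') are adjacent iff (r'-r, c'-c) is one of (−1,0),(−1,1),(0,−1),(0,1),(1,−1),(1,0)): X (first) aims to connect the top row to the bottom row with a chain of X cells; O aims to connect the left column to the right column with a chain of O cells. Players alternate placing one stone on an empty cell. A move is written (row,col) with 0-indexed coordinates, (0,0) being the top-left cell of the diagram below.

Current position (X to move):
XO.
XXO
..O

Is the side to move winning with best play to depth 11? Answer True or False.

X winning at [XO./XXO/..O]: True

[XO./XXO/..O] X move#1: (0,2):+1/XOX/XXO/..O*, (2,0):+1/XO./XXO/X.O, (2,1):+1/XO./XXO/.XO
[XOX/XXO/..O] O move#2: (2,0):-1/XOX/XXO/O.O*, (2,1):-1/XOX/XXO/.OO
[XOX/XXO/O.O] X move#3: (2,1):+1/XOX/XXO/OXO*
[XOX/XXO/OXO] end (terminal -1, O#4); searched XO./XXO/..O to 11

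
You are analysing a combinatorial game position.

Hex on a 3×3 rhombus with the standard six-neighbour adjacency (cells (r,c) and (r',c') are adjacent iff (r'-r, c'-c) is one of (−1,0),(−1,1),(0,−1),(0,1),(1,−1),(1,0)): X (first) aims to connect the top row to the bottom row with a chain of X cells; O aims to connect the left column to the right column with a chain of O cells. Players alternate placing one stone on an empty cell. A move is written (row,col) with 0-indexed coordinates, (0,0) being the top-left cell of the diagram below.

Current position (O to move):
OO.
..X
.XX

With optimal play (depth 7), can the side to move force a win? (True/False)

[OO./..X/.XX] O move#1: (0,2):+1/OOO/..X/.XX*, (1,0):-1/OO./O.X/.XX, (1,1):-1/OO./.OX/.XX, (2,0):-1/OO./..X/OXX
[OOO/..X/.XX] end (terminal -1, X#2); searched OO./..X/.XX to 7

O winning at [OO./..X/.XX]: True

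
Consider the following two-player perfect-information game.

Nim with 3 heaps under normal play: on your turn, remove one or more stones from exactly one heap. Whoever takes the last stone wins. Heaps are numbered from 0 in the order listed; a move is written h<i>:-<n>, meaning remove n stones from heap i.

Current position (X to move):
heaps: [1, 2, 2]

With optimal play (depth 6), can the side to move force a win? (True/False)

X winning at [(1,2,2)]: True

ply 1, X at (1,2,2) | h0:-1=+1→(0,2,2)*; h1:-1=-1→(1,1,2); h1:-2=-1→(1,0,2); h2:-1=-1→(1,2,1); h2:-2=-1→(1,2,0)
ply 2, O at (0,2,2) | h1:-1=-1→(0,1,2)*; h1:-2=-1→(0,0,2); h2:-1=-1→(0,2,1); h2:-2=-1→(0,2,0)
ply 3, X at (0,1,2) | h1:-1=-1→(0,0,2); h2:-1=+1→(0,1,1)*; h2:-2=-1→(0,1,0)
ply 4, O at (0,1,1) | h1:-1=-1→(0,0,1)*; h2:-1=-1→(0,1,0)
ply 5, X at (0,0,1) | h2:-1=+1→(0,0,0)*
ply 6: (0,0,0) is terminal -1 (O); from (1,2,2) depth 6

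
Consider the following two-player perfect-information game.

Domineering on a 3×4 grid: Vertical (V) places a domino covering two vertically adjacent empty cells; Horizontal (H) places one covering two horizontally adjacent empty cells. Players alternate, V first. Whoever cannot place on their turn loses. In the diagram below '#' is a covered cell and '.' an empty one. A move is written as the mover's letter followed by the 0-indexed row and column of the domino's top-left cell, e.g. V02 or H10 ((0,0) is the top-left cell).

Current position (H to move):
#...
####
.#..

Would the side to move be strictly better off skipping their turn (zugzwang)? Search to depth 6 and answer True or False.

zugzwang(#.../####/.#.., H) = False

ply 1, H at #.../####/.#.. | H01=+1→###./####/.#..*; H02=+1→#.##/####/.#..; H22=+1→#.../####/.###
ply 2: ###./####/.#.. is terminal -1 (V); from #.../####/.#.. depth 6
if H skipped the turn, V would face:
~ ply 1: #.../####/.#.. is terminal -1 (V); from #.../####/.#.. depth 6
compare (H): move=+1 vs pass=+1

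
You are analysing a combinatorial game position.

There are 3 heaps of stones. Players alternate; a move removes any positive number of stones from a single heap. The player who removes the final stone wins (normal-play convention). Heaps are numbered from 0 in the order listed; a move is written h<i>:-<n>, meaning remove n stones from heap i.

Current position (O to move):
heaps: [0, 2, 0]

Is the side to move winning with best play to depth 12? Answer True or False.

p1 O@[(0,2,0)]: h1:-1[(0,1,0)]-1 h1:-2[(0,0,0)]+1*
p2 X@[(0,0,0)] terminal -1; root [(0,2,0)] d12

O winning at [(0,2,0)]: True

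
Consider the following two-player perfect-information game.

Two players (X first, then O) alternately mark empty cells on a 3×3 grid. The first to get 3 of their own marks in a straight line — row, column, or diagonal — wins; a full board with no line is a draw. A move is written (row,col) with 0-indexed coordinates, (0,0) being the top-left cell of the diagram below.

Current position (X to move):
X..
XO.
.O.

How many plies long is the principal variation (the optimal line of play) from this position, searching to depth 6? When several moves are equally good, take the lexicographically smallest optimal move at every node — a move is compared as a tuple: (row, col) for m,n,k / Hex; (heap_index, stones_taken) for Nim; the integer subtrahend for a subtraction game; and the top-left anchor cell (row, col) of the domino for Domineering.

[X../XO./.O.] X move#1: (0,1):+1/XX./XO./.O.*, (0,2):-1/X.X/XO./.O., (1,2):-1/X../XOX/.O., (2,0):+1/X../XO./XO., (2,2):-1/X../XO./.OX
[XX./XO./.O.] O move#2: (0,2):-1/XXO/XO./.O.*, (1,2):-1/XX./XOO/.O., (2,0):-1/XX./XO./OO., (2,2):-1/XX./XO./.OO
[XXO/XO./.O.] X move#3: (1,2):-1/XXO/XOX/.O., (2,0):+1/XXO/XO./XO.*, (2,2):-1/XXO/XO./.OX
[XXO/XO./XO.] end (terminal -1, O#4); searched X../XO./.O. to 6

PV length from [X../XO./.O.]: 3 plies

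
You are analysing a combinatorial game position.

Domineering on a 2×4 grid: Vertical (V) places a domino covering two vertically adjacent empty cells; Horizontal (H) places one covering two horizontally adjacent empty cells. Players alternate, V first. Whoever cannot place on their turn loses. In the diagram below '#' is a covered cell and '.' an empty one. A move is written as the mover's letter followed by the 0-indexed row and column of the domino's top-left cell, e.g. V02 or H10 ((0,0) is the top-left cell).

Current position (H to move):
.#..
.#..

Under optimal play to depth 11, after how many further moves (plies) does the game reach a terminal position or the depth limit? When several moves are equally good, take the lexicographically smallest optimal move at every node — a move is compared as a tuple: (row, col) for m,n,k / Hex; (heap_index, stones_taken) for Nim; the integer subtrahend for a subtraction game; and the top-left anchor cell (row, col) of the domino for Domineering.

PV length from [.#../.#..]: 3 plies

p1 H@[.#../.#..]: H02[.###/.#..]+1* H12[.#../.###]+1
p2 V@[.###/.#..]: V00[####/##..]-1*
p3 H@[####/##..]: H12[####/####]+1*
p4 V@[####/####] terminal -1; root [.#../.#..] d11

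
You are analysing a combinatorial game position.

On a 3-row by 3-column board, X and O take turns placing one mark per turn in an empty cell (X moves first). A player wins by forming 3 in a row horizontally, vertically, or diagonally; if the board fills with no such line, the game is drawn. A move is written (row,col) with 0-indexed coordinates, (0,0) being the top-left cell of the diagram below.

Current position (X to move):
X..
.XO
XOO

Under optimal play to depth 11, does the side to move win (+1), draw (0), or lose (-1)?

value(X../.XO/XOO, X) = +1

p1 X@[X../.XO/XOO]: (0,1)[XX./.XO/XOO]-1 (0,2)[X.X/.XO/XOO]+1* (1,0)[X../XXO/XOO]+1
p2 O@[X.X/.XO/XOO] terminal -1; root [X../.XO/XOO] d11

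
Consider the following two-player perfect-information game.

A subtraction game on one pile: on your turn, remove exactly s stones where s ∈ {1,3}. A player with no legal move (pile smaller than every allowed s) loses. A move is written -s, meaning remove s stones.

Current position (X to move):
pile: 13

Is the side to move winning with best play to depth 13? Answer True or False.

X winning at [13]: True

p1 X@[13]: -1[12]+1* -3[10]+1
p2 O@[12]: -1[11]-1* -3[9]-1
p3 X@[11]: -1[10]+1* -3[8]+1
p4 O@[10]: -1[9]-1* -3[7]-1
p5 X@[9]: -1[8]+1* -3[6]+1
p6 O@[8]: -1[7]-1* -3[5]-1
p7 X@[7]: -1[6]+1* -3[4]+1
p8 O@[6]: -1[5]-1* -3[3]-1
p9 X@[5]: -1[4]+1* -3[2]+1
p10 O@[4]: -1[3]-1* -3[1]-1
p11 X@[3]: -1[2]+1* -3[0]+1
p12 O@[2]: -1[1]-1*
p13 X@[1]: -1[0]+1*
p14 O@[0] terminal -1; root [13] d13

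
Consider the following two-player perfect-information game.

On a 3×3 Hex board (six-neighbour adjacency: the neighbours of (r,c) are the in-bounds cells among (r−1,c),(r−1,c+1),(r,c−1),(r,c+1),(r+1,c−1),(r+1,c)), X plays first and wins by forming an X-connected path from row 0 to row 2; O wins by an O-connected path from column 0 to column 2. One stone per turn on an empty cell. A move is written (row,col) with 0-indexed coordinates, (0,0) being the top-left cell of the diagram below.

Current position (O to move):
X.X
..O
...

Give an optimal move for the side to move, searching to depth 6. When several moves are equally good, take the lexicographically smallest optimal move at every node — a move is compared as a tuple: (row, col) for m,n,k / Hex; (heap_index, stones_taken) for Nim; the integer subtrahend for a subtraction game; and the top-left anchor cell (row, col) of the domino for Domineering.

O's best at [X.X/..O/...]: (1,1)

p1 O@[X.X/..O/...]: (0,1)[XOX/..O/...]-1 (1,0)[X.X/O.O/...]-1 (1,1)[X.X/.OO/...]+1* (2,0)[X.X/..O/O..]+1 (2,1)[X.X/..O/.O.]-1 (2,2)[X.X/..O/..O]-1
p2 X@[X.X/.OO/...]: (0,1)[XXX/.OO/...]-1* (1,0)[X.X/XOO/...]-1 (2,0)[X.X/.OO/X..]-1 (2,1)[X.X/.OO/.X.]-1 (2,2)[X.X/.OO/..X]-1
p3 O@[XXX/.OO/...]: (1,0)[XXX/OOO/...]+1* (2,0)[XXX/.OO/O..]+1 (2,1)[XXX/.OO/.O.]+1 (2,2)[XXX/.OO/..O]+1
p4 X@[XXX/OOO/...] terminal -1; root [X.X/..O/...] d6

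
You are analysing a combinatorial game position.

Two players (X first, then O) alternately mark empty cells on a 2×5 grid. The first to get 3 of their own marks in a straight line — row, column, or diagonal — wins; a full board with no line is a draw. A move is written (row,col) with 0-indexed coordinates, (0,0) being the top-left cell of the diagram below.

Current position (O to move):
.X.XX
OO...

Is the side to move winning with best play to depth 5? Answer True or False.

O winning at [.X.XX/OO...]: True

[.X.XX/OO...] O move#1: (0,0):-1/OX.XX/OO..., (0,2):+0/.XOXX/OO..., (1,2):+1/.X.XX/OOO..*, (1,3):-1/.X.XX/OO.O., (1,4):-1/.X.XX/OO..O
[.X.XX/OOO..] end (terminal -1, X#2); searched .X.XX/OO... to 5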